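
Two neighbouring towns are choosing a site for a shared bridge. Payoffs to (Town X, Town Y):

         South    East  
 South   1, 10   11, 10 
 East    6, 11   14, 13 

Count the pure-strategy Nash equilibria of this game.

Both East: Town X gets 14 (best alternative 11); Town Y gets 13 (best alternative 11). Neither deviates — NE.
Both South is not a NE: Town X would switch to East (6 > 1).
No other cell survives both best-response checks, so there is 1 pure NE.

1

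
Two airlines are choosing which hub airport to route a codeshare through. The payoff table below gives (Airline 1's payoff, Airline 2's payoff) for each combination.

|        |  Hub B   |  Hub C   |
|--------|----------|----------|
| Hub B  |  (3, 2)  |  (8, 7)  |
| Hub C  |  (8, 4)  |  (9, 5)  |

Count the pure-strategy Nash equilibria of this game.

1

Both Hub C: Airline 1 gets 9 (best alternative 8); Airline 2 gets 5 (best alternative 4). Neither deviates — NE.
Both Hub B is not a NE: Airline 1 would switch to Hub C (8 > 3).
No other cell survives both best-response checks, so there is 1 pure NE.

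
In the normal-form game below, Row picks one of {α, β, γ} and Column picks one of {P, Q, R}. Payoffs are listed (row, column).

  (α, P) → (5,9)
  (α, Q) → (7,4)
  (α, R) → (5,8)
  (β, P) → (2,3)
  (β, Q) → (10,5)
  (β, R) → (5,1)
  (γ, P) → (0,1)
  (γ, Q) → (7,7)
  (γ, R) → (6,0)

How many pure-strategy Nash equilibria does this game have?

2

(α, P): Row gets 5 (best alternative 2); Column gets 9 (best alternative 8). Neither deviates — NE.
(β, Q): Row gets 10 (best alternative 7); Column gets 5 (best alternative 3). Neither deviates — NE.
(γ, R) is not a NE: Column would switch to Q (7 > 0).
No other cell survives both best-response checks, so there are 2 pure NE.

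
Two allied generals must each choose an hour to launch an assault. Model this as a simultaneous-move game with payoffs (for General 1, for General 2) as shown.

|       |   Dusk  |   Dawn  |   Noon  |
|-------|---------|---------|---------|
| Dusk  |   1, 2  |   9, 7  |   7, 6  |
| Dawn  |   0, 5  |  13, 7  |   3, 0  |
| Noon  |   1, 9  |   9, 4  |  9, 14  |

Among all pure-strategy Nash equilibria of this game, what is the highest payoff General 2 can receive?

14

Both Dawn is a pure NE (General 1: 13 ≥ 9; General 2: 7 ≥ 5). General 2 gets 7.
Both Noon is a pure NE (General 1: 9 ≥ 7; General 2: 14 ≥ 9). General 2 gets 14.
Every other cell has a profitable deviation for at least one player. Highest of {7, 14} is 14.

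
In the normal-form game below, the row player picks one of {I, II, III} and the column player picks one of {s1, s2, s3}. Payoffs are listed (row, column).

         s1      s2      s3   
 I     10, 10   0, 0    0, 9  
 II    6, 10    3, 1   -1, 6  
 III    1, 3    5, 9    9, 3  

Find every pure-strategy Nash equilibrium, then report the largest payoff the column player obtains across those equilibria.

10

(I, s1) is a pure NE (the row player: 10 ≥ 6; the column player: 10 ≥ 9). The column player gets 10.
(III, s2) is a pure NE (the row player: 5 ≥ 3; the column player: 9 ≥ 3). The column player gets 9.
Every other cell has a profitable deviation for at least one player. Highest of {10, 9} is 10.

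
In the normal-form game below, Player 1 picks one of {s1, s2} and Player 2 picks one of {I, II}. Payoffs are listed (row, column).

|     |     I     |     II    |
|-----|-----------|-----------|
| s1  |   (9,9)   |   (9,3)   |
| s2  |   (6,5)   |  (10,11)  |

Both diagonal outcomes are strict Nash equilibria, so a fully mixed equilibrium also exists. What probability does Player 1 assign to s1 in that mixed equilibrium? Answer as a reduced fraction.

1/2

Player 1's mix p on s1 must make Player 2 indifferent between I and II.
Player 2's payoff from I: 9p + 5(1−p). From II: 3p + 11(1−p).
Set equal: 6p = 6(1−p) → p = 6/12 = 1/2.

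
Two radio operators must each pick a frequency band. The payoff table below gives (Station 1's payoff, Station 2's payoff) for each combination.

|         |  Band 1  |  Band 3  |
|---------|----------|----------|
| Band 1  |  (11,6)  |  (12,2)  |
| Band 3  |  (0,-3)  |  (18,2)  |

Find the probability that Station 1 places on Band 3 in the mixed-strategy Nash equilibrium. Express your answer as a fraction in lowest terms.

4/9

Station 1's mix p on Band 1 must make Station 2 indifferent between Band 1 and Band 3.
Station 2's payoff from Band 1: 6p + (-3)(1−p). From Band 3: 2p + 2(1−p).
Set equal: 4p = 5(1−p) → p = 5/9.
Probability on Band 3 is 1 − 5/9 = 4/9.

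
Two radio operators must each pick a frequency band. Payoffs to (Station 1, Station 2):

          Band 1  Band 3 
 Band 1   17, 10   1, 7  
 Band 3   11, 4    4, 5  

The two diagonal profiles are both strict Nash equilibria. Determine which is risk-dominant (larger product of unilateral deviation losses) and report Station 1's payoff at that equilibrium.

17

At both Band 1: Station 1 loses 17 − 11 = 6 by deviating; Station 2 loses 10 − 7 = 3. Product = 6·3 = 18.
At both Band 3: Station 1 loses 4 − 1 = 3 by deviating; Station 2 loses 5 − 4 = 1. Product = 3·1 = 3.
18 > 3, so both Band 1 is risk-dominant. Station 1's payoff there is 17.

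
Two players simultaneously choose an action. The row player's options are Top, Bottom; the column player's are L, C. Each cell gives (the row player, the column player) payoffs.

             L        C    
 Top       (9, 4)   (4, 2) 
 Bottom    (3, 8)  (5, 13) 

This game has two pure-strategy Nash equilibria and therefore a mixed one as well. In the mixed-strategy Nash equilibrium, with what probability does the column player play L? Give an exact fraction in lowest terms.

The column player's mix q on L must make the row player indifferent between Top and Bottom.
The row player's payoff from Top: 9q + 4(1−q). From Bottom: 3q + 5(1−q).
Set equal: 6q = 1(1−q) → q = 1/7.

1/7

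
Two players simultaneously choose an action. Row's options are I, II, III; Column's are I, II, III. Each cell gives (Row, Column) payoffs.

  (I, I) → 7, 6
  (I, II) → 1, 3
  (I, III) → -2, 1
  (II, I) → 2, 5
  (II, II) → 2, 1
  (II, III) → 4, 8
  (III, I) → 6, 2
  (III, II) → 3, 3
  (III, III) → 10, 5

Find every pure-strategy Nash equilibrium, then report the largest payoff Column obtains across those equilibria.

Both I is a pure NE (Row: 7 ≥ 6; Column: 6 ≥ 3). Column gets 6.
Both III is a pure NE (Row: 10 ≥ 4; Column: 5 ≥ 3). Column gets 5.
Every other cell has a profitable deviation for at least one player. Highest of {6, 5} is 6.

6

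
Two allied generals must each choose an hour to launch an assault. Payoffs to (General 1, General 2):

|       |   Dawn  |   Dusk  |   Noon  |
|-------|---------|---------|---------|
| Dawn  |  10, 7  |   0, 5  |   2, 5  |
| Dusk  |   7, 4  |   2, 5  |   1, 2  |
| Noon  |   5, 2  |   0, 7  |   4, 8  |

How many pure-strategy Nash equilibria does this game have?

3

Both Dawn: General 1 gets 10 (best alternative 7); General 2 gets 7 (best alternative 5). Neither deviates — NE.
Both Dusk: General 1 gets 2 (best alternative 0); General 2 gets 5 (best alternative 4). Neither deviates — NE.
Both Noon: General 1 gets 4 (best alternative 2); General 2 gets 8 (best alternative 7). Neither deviates — NE.
(Dusk, Dawn) is not a NE: General 1 would switch to Dawn (10 > 7).
No other cell survives both best-response checks, so there are 3 pure NE.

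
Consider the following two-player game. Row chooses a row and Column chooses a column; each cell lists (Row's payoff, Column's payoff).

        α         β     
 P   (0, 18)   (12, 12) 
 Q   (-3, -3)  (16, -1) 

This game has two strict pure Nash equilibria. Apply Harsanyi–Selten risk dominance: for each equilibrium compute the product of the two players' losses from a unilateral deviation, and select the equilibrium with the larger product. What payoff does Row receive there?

0

At (P, α): Row loses 0 − (-3) = 3 by deviating; Column loses 18 − 12 = 6. Product = 3·6 = 18.
At (Q, β): Row loses 16 − 12 = 4 by deviating; Column loses -1 − (-3) = 2. Product = 4·2 = 8.
18 > 8, so (P, α) is risk-dominant. Row's payoff there is 0.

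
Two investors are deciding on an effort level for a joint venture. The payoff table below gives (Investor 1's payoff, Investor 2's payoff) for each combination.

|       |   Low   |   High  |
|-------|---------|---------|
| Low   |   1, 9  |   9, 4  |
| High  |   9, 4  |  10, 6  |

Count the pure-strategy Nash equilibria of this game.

1

Both High: Investor 1 gets 10 (best alternative 9); Investor 2 gets 6 (best alternative 4). Neither deviates — NE.
Both Low is not a NE: Investor 1 would switch to High (9 > 1).
No other cell survives both best-response checks, so there is 1 pure NE.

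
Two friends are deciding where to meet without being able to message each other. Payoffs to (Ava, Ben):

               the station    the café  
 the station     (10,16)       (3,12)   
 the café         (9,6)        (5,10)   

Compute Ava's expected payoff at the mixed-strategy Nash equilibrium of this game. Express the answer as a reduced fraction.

Ben mixes with probability q on the station, chosen so Ava is indifferent: 10q + 3(1−q) = 9q + 5(1−q) gives q = 2/3.
Ava's expected payoff (from either row, since indifferent) is 10·2/3 + 3·1/3 = 23/3.

23/3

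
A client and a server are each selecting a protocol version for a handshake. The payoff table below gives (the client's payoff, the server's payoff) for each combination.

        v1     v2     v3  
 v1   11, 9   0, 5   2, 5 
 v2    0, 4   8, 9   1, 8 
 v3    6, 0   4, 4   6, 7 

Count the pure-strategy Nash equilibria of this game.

Both v1: the client gets 11 (best alternative 6); the server gets 9 (best alternative 5). Neither deviates — NE.
Both v2: the client gets 8 (best alternative 4); the server gets 9 (best alternative 8). Neither deviates — NE.
Both v3: the client gets 6 (best alternative 2); the server gets 7 (best alternative 4). Neither deviates — NE.
(v1, v2) is not a NE: the client would switch to v2 (8 > 0).
No other cell survives both best-response checks, so there are 3 pure NE.

3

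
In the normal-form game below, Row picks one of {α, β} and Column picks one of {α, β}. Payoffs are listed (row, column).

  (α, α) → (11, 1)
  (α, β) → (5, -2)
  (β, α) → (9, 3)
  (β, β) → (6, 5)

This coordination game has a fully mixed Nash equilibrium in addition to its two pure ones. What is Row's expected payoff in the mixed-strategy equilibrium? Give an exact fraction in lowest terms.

Column mixes with probability q on α, chosen so Row is indifferent: 11q + 5(1−q) = 9q + 6(1−q) gives q = 1/3.
Row's expected payoff (from either row, since indifferent) is 11·1/3 + 5·2/3 = 7.

7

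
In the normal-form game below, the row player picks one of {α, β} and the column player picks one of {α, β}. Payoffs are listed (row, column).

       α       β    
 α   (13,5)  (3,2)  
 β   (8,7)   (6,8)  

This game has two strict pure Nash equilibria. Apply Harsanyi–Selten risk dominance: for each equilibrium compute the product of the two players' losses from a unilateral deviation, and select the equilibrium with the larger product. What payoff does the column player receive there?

5

At both α: the row player loses 13 − 8 = 5 by deviating; the column player loses 5 − 2 = 3. Product = 5·3 = 15.
At both β: the row player loses 6 − 3 = 3 by deviating; the column player loses 8 − 7 = 1. Product = 3·1 = 3.
15 > 3, so both α is risk-dominant. The column player's payoff there is 5.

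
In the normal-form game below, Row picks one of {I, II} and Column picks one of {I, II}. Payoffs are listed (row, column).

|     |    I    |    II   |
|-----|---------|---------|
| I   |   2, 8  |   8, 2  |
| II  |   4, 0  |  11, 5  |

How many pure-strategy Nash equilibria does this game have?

1

Both II: Row gets 11 (best alternative 8); Column gets 5 (best alternative 0). Neither deviates — NE.
Both I is not a NE: Row would switch to II (4 > 2).
No other cell survives both best-response checks, so there is 1 pure NE.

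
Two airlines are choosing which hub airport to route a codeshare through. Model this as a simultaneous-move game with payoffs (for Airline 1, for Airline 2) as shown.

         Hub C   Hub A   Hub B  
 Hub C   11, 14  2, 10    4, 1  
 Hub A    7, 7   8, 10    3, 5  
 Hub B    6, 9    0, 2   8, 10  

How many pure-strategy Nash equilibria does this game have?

Both Hub C: Airline 1 gets 11 (best alternative 7); Airline 2 gets 14 (best alternative 10). Neither deviates — NE.
Both Hub A: Airline 1 gets 8 (best alternative 2); Airline 2 gets 10 (best alternative 7). Neither deviates — NE.
Both Hub B: Airline 1 gets 8 (best alternative 4); Airline 2 gets 10 (best alternative 9). Neither deviates — NE.
(Hub A, Hub B) is not a NE: Airline 1 would switch to Hub B (8 > 3).
No other cell survives both best-response checks, so there are 3 pure NE.

3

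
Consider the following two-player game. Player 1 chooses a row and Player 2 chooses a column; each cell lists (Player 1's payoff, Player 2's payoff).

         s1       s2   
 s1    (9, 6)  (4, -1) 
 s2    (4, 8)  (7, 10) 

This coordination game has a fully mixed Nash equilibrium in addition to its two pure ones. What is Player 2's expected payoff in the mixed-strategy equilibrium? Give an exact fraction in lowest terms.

68/9

Player 1 mixes with probability p on s1, chosen so Player 2 is indifferent: 6p + 8(1−p) = (-1)p + 10(1−p) gives p = 2/9.
Player 2's expected payoff is 6·2/9 + 8·7/9 = 68/9.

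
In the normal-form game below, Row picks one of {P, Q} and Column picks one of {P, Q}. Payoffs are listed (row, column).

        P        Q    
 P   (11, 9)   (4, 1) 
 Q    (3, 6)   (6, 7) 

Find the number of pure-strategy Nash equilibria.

2

Both P: Row gets 11 (best alternative 3); Column gets 9 (best alternative 1). Neither deviates — NE.
Both Q: Row gets 6 (best alternative 4); Column gets 7 (best alternative 6). Neither deviates — NE.
(Q, P) is not a NE: Row would switch to P (11 > 3).
No other cell survives both best-response checks, so there are 2 pure NE.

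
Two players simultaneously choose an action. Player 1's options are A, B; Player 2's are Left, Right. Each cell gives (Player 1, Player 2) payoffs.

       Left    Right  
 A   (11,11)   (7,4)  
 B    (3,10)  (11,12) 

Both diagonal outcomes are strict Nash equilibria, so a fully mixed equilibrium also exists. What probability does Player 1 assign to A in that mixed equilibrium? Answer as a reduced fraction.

2/9

Player 1's mix p on A must make Player 2 indifferent between Left and Right.
Player 2's payoff from Left: 11p + 10(1−p). From Right: 4p + 12(1−p).
Set equal: 7p = 2(1−p) → p = 2/9.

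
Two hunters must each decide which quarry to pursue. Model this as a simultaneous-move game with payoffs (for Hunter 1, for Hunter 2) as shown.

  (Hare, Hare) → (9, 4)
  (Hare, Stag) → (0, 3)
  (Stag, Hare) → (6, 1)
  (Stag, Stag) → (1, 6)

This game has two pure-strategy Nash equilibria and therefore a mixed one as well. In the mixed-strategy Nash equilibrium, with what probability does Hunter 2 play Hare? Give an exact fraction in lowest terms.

1/4

Hunter 2's mix q on Hare must make Hunter 1 indifferent between Hare and Stag.
Hunter 1's payoff from Hare: 9q + 0(1−q). From Stag: 6q + 1(1−q).
Set equal: 3q = 1(1−q) → q = 1/4.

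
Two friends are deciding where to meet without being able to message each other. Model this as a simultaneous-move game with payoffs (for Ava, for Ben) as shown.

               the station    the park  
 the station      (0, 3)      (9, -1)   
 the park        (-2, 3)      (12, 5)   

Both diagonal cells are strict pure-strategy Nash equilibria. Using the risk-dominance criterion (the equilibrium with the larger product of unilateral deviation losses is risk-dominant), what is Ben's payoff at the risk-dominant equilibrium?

At both the station: Ava loses 0 − (-2) = 2 by deviating; Ben loses 3 − (-1) = 4. Product = 2·4 = 8.
At both the park: Ava loses 12 − 9 = 3 by deviating; Ben loses 5 − 3 = 2. Product = 3·2 = 6.
8 > 6, so both the station is risk-dominant. Ben's payoff there is 3.

3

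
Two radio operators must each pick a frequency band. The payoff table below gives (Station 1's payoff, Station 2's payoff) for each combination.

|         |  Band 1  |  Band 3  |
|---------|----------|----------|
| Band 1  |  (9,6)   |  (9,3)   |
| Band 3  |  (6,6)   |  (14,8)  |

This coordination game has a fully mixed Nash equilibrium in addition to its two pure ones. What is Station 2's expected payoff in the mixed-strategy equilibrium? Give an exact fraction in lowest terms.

Station 1 mixes with probability p on Band 1, chosen so Station 2 is indifferent: 6p + 6(1−p) = 3p + 8(1−p) gives p = 2/5.
Station 2's expected payoff is 6·2/5 + 6·3/5 = 6.

6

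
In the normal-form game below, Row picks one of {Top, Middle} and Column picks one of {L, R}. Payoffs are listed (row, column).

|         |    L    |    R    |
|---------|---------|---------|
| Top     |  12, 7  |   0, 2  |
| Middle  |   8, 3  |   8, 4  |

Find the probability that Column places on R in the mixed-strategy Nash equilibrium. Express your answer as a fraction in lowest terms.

1/3

Column's mix q on L must make Row indifferent between Top and Middle.
Row's payoff from Top: 12q + 0(1−q). From Middle: 8q + 8(1−q).
Set equal: 4q = 8(1−q) → q = 8/12 = 2/3.
Probability on R is 1 − 2/3 = 1/3.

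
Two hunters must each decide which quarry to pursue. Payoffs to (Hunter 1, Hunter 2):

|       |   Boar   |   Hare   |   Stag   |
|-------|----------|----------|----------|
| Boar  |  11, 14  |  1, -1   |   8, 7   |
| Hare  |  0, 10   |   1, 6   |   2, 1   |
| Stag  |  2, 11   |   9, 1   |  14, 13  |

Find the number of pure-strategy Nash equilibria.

Both Boar: Hunter 1 gets 11 (best alternative 2); Hunter 2 gets 14 (best alternative 7). Neither deviates — NE.
Both Stag: Hunter 1 gets 14 (best alternative 8); Hunter 2 gets 13 (best alternative 11). Neither deviates — NE.
Both Hare is not a NE: Hunter 1 would switch to Stag (9 > 1).
No other cell survives both best-response checks, so there are 2 pure NE.

2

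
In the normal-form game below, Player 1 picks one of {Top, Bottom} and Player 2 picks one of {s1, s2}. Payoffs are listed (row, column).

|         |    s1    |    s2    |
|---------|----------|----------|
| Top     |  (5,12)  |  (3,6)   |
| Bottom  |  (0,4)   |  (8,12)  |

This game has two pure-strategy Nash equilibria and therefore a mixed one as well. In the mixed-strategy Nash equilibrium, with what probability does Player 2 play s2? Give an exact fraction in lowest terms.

Player 2's mix q on s1 must make Player 1 indifferent between Top and Bottom.
Player 1's payoff from Top: 5q + 3(1−q). From Bottom: 0q + 8(1−q).
Set equal: 5q = 5(1−q) → q = 5/10 = 1/2.
Probability on s2 is 1 − 1/2 = 1/2.

1/2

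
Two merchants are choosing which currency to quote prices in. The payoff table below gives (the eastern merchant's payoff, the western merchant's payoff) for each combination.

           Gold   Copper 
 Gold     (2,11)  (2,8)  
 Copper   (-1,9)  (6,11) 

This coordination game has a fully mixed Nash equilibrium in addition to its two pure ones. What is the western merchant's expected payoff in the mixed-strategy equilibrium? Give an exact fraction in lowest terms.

The eastern merchant mixes with probability p on Gold, chosen so the western merchant is indifferent: 11p + 9(1−p) = 8p + 11(1−p) gives p = 2/5.
The western merchant's expected payoff is 11·2/5 + 9·3/5 = 49/5.

49/5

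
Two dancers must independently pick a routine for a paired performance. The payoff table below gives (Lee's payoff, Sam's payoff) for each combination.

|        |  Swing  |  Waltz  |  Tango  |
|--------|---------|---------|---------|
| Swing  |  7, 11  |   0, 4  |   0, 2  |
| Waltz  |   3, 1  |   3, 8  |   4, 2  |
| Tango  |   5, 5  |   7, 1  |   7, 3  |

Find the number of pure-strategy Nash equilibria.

Both Swing: Lee gets 7 (best alternative 5); Sam gets 11 (best alternative 4). Neither deviates — NE.
Both Tango is not a NE: Sam would switch to Swing (5 > 3).
No other cell survives both best-response checks, so there is 1 pure NE.

1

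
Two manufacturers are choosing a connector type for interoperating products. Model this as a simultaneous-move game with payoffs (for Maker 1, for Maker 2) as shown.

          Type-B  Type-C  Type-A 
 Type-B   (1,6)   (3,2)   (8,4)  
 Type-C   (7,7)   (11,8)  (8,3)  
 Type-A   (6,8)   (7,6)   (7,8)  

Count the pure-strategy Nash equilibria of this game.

Both Type-C: Maker 1 gets 11 (best alternative 7); Maker 2 gets 8 (best alternative 7). Neither deviates — NE.
Both Type-A is not a NE: Maker 1 would switch to Type-B (8 > 7).
No other cell survives both best-response checks, so there is 1 pure NE.

1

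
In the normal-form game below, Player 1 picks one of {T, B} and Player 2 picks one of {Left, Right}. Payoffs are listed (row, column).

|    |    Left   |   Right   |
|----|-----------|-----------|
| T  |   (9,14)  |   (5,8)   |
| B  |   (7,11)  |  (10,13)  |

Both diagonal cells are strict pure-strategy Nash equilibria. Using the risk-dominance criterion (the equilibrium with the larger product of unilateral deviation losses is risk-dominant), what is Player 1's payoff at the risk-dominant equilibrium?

At (T, Left): Player 1 loses 9 − 7 = 2 by deviating; Player 2 loses 14 − 8 = 6. Product = 2·6 = 12.
At (B, Right): Player 1 loses 10 − 5 = 5 by deviating; Player 2 loses 13 − 11 = 2. Product = 5·2 = 10.
12 > 10, so (T, Left) is risk-dominant. Player 1's payoff there is 9.

9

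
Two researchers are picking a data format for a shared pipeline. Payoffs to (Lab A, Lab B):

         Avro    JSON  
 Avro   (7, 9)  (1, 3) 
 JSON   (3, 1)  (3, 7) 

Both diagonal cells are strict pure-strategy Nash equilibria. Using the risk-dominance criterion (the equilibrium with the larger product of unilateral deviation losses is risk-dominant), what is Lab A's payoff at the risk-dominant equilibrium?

At both Avro: Lab A loses 7 − 3 = 4 by deviating; Lab B loses 9 − 3 = 6. Product = 4·6 = 24.
At both JSON: Lab A loses 3 − 1 = 2 by deviating; Lab B loses 7 − 1 = 6. Product = 2·6 = 12.
24 > 12, so both Avro is risk-dominant. Lab A's payoff there is 7.

7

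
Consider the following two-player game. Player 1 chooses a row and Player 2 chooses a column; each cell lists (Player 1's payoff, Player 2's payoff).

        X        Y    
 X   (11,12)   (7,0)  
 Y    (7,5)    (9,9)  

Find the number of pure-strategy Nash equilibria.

2

Both X: Player 1 gets 11 (best alternative 7); Player 2 gets 12 (best alternative 0). Neither deviates — NE.
Both Y: Player 1 gets 9 (best alternative 7); Player 2 gets 9 (best alternative 5). Neither deviates — NE.
(Y, X) is not a NE: Player 1 would switch to X (11 > 7).
No other cell survives both best-response checks, so there are 2 pure NE.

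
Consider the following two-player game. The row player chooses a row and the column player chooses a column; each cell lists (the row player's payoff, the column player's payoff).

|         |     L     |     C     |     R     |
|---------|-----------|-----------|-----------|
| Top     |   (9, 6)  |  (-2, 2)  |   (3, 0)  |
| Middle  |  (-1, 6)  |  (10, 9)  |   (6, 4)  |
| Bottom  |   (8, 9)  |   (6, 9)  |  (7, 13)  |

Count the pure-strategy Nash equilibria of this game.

(Top, L): the row player gets 9 (best alternative 8); the column player gets 6 (best alternative 2). Neither deviates — NE.
(Middle, C): the row player gets 10 (best alternative 6); the column player gets 9 (best alternative 6). Neither deviates — NE.
(Bottom, R): the row player gets 7 (best alternative 6); the column player gets 13 (best alternative 9). Neither deviates — NE.
(Bottom, C) is not a NE: the row player would switch to Middle (10 > 6).
No other cell survives both best-response checks, so there are 3 pure NE.

3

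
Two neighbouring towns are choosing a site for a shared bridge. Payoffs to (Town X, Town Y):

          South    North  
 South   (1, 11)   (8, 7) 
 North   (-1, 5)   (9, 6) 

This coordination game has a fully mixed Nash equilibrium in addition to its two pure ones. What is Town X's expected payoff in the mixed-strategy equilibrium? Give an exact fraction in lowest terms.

Town Y mixes with probability q on South, chosen so Town X is indifferent: 1q + 8(1−q) = (-1)q + 9(1−q) gives q = 1/3.
Town X's expected payoff (from either row, since indifferent) is 1·1/3 + 8·2/3 = 17/3.

17/3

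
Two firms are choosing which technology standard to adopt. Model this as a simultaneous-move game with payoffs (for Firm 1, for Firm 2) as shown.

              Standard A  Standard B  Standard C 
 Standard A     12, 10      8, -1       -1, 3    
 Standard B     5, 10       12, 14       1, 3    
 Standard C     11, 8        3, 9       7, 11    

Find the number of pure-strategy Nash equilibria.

3

Both Standard A: Firm 1 gets 12 (best alternative 11); Firm 2 gets 10 (best alternative 3). Neither deviates — NE.
Both Standard B: Firm 1 gets 12 (best alternative 8); Firm 2 gets 14 (best alternative 10). Neither deviates — NE.
Both Standard C: Firm 1 gets 7 (best alternative 1); Firm 2 gets 11 (best alternative 9). Neither deviates — NE.
(Standard A, Standard B) is not a NE: Firm 1 would switch to Standard B (12 > 8).
No other cell survives both best-response checks, so there are 3 pure NE.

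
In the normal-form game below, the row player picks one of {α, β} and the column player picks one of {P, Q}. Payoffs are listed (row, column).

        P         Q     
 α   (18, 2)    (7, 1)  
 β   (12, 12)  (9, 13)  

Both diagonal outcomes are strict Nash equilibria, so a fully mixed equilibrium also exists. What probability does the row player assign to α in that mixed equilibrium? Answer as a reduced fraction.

1/2

The row player's mix p on α must make the column player indifferent between P and Q.
The column player's payoff from P: 2p + 12(1−p). From Q: 1p + 13(1−p).
Set equal: 1p = 1(1−p) → p = 1/2.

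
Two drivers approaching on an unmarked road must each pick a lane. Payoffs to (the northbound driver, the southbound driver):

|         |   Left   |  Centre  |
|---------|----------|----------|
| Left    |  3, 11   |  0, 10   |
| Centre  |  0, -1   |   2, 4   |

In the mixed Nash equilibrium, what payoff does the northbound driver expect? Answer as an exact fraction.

6/5

The southbound driver mixes with probability q on Left, chosen so the northbound driver is indifferent: 3q + 0(1−q) = 0q + 2(1−q) gives q = 2/5.
The northbound driver's expected payoff (from either row, since indifferent) is 3·2/5 + 0·3/5 = 6/5.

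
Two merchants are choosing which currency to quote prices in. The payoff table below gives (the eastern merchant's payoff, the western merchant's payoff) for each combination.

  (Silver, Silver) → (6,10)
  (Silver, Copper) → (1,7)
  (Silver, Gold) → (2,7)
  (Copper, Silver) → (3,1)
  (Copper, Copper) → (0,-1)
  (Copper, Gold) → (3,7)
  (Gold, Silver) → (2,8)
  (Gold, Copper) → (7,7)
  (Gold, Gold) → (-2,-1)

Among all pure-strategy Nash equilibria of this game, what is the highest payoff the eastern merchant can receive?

6

Both Silver is a pure NE (the eastern merchant: 6 ≥ 3; the western merchant: 10 ≥ 7). The eastern merchant gets 6.
(Copper, Gold) is a pure NE (the eastern merchant: 3 ≥ 2; the western merchant: 7 ≥ 1). The eastern merchant gets 3.
Every other cell has a profitable deviation for at least one player. Highest of {6, 3} is 6.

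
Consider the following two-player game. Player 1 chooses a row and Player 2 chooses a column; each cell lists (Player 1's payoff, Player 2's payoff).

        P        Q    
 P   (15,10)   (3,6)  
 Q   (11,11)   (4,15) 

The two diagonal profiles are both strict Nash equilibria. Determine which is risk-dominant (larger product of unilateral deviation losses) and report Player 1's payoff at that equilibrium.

At both P: Player 1 loses 15 − 11 = 4 by deviating; Player 2 loses 10 − 6 = 4. Product = 4·4 = 16.
At both Q: Player 1 loses 4 − 3 = 1 by deviating; Player 2 loses 15 − 11 = 4. Product = 1·4 = 4.
16 > 4, so both P is risk-dominant. Player 1's payoff there is 15.

15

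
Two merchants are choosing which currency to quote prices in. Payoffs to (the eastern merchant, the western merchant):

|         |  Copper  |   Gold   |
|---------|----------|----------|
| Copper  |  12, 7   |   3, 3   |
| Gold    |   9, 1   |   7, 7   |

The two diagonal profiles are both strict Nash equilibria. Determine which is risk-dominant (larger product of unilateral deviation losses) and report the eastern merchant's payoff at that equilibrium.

At both Copper: the eastern merchant loses 12 − 9 = 3 by deviating; the western merchant loses 7 − 3 = 4. Product = 3·4 = 12.
At both Gold: the eastern merchant loses 7 − 3 = 4 by deviating; the western merchant loses 7 − 1 = 6. Product = 4·6 = 24.
24 > 12, so both Gold is risk-dominant. The eastern merchant's payoff there is 7.

7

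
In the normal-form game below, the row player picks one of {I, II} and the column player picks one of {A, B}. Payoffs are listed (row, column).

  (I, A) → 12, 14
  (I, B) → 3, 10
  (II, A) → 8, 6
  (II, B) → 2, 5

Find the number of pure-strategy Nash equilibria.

1

(I, A): the row player gets 12 (best alternative 8); the column player gets 14 (best alternative 10). Neither deviates — NE.
(II, B) is not a NE: the row player would switch to I (3 > 2).
No other cell survives both best-response checks, so there is 1 pure NE.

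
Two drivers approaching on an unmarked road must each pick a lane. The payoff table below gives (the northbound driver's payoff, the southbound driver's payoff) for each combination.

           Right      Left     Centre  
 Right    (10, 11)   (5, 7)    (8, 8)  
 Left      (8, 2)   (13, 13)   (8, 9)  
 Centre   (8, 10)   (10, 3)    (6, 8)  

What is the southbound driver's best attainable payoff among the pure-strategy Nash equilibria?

13

Both Right is a pure NE (the northbound driver: 10 ≥ 8; the southbound driver: 11 ≥ 8). The southbound driver gets 11.
Both Left is a pure NE (the northbound driver: 13 ≥ 10; the southbound driver: 13 ≥ 9). The southbound driver gets 13.
Every other cell has a profitable deviation for at least one player. Highest of {11, 13} is 13.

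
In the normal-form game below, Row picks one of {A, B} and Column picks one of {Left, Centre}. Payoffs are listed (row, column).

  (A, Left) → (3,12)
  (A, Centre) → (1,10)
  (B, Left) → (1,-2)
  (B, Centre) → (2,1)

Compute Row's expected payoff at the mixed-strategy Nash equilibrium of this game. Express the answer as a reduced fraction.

5/3

Column mixes with probability q on Left, chosen so Row is indifferent: 3q + 1(1−q) = 1q + 2(1−q) gives q = 1/3.
Row's expected payoff (from either row, since indifferent) is 3·1/3 + 1·2/3 = 5/3.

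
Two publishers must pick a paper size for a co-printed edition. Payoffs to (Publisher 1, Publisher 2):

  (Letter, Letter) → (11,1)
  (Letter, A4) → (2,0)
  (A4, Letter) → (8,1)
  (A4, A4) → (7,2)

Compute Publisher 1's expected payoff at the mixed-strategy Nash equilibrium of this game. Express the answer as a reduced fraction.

Publisher 2 mixes with probability q on Letter, chosen so Publisher 1 is indifferent: 11q + 2(1−q) = 8q + 7(1−q) gives q = 5/8.
Publisher 1's expected payoff (from either row, since indifferent) is 11·5/8 + 2·3/8 = 61/8.

61/8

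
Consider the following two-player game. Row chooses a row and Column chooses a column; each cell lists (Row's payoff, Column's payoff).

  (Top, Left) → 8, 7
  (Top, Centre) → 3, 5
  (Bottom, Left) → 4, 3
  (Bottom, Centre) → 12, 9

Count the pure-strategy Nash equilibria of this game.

(Top, Left): Row gets 8 (best alternative 4); Column gets 7 (best alternative 5). Neither deviates — NE.
(Bottom, Centre): Row gets 12 (best alternative 3); Column gets 9 (best alternative 3). Neither deviates — NE.
(Top, Centre) is not a NE: Row would switch to Bottom (12 > 3).
No other cell survives both best-response checks, so there are 2 pure NE.

2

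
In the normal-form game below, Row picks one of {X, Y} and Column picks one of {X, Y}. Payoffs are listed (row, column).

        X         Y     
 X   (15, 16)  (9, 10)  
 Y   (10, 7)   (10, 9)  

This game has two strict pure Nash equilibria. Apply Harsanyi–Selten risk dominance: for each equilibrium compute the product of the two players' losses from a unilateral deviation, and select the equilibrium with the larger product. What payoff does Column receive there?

At both X: Row loses 15 − 10 = 5 by deviating; Column loses 16 − 10 = 6. Product = 5·6 = 30.
At both Y: Row loses 10 − 9 = 1 by deviating; Column loses 9 − 7 = 2. Product = 1·2 = 2.
30 > 2, so both X is risk-dominant. Column's payoff there is 16.

16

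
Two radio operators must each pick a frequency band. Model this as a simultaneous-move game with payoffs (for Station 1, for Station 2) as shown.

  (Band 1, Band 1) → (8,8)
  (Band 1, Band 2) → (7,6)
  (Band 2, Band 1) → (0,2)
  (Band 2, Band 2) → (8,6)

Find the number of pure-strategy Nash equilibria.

2

Both Band 1: Station 1 gets 8 (best alternative 0); Station 2 gets 8 (best alternative 6). Neither deviates — NE.
Both Band 2: Station 1 gets 8 (best alternative 7); Station 2 gets 6 (best alternative 2). Neither deviates — NE.
(Band 1, Band 2) is not a NE: Station 1 would switch to Band 2 (8 > 7).
No other cell survives both best-response checks, so there are 2 pure NE.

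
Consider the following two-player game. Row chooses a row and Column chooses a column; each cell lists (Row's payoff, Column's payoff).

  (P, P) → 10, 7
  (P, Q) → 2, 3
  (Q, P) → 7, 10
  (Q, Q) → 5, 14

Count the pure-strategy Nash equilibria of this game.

Both P: Row gets 10 (best alternative 7); Column gets 7 (best alternative 3). Neither deviates — NE.
Both Q: Row gets 5 (best alternative 2); Column gets 14 (best alternative 10). Neither deviates — NE.
(P, Q) is not a NE: Row would switch to Q (5 > 2).
No other cell survives both best-response checks, so there are 2 pure NE.

2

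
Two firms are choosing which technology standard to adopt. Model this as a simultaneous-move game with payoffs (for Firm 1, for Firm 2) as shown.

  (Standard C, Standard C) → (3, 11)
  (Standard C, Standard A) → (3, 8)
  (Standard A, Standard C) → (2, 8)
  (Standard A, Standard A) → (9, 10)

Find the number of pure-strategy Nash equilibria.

Both Standard C: Firm 1 gets 3 (best alternative 2); Firm 2 gets 11 (best alternative 8). Neither deviates — NE.
Both Standard A: Firm 1 gets 9 (best alternative 3); Firm 2 gets 10 (best alternative 8). Neither deviates — NE.
(Standard C, Standard A) is not a NE: Firm 1 would switch to Standard A (9 > 3).
No other cell survives both best-response checks, so there are 2 pure NE.

2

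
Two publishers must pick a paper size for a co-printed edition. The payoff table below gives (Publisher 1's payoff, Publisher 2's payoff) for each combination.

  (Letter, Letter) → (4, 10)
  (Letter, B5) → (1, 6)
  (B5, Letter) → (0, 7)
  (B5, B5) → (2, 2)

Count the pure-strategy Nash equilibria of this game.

1

Both Letter: Publisher 1 gets 4 (best alternative 0); Publisher 2 gets 10 (best alternative 6). Neither deviates — NE.
Both B5 is not a NE: Publisher 2 would switch to Letter (7 > 2).
No other cell survives both best-response checks, so there is 1 pure NE.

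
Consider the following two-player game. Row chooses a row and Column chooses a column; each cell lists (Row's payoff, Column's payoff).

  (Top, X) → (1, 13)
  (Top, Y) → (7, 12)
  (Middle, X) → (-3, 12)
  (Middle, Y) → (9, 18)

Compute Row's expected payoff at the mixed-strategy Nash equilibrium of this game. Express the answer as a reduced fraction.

Column mixes with probability q on X, chosen so Row is indifferent: 1q + 7(1−q) = (-3)q + 9(1−q) gives q = 1/3.
Row's expected payoff (from either row, since indifferent) is 1·1/3 + 7·2/3 = 5.

5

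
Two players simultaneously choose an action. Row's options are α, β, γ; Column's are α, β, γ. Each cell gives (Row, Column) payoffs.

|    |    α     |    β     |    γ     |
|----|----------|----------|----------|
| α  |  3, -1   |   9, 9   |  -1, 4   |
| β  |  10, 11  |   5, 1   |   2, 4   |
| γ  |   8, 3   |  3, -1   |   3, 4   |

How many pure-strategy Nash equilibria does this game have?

3

(α, β): Row gets 9 (best alternative 5); Column gets 9 (best alternative 4). Neither deviates — NE.
(β, α): Row gets 10 (best alternative 8); Column gets 11 (best alternative 4). Neither deviates — NE.
Both γ: Row gets 3 (best alternative 2); Column gets 4 (best alternative 3). Neither deviates — NE.
Both α is not a NE: Row would switch to β (10 > 3).
No other cell survives both best-response checks, so there are 3 pure NE.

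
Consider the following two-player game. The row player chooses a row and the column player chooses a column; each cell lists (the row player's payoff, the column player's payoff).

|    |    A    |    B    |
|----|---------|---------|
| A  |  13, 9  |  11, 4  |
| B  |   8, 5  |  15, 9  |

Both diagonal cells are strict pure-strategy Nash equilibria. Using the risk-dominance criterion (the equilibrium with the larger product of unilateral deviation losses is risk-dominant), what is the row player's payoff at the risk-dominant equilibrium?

13

At both A: the row player loses 13 − 8 = 5 by deviating; the column player loses 9 − 4 = 5. Product = 5·5 = 25.
At both B: the row player loses 15 − 11 = 4 by deviating; the column player loses 9 − 5 = 4. Product = 4·4 = 16.
25 > 16, so both A is risk-dominant. The row player's payoff there is 13.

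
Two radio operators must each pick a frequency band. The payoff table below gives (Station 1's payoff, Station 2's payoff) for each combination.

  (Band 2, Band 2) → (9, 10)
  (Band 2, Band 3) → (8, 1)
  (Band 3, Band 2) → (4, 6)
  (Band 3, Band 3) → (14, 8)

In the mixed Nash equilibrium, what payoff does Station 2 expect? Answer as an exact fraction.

Station 1 mixes with probability p on Band 2, chosen so Station 2 is indifferent: 10p + 6(1−p) = 1p + 8(1−p) gives p = 2/11.
Station 2's expected payoff is 10·2/11 + 6·9/11 = 74/11.

74/11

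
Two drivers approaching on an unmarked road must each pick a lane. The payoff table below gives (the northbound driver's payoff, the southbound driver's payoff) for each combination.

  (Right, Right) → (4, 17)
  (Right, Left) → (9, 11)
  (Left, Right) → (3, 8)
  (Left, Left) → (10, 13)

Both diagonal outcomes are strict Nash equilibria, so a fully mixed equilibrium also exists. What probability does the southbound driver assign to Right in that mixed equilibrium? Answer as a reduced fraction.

The southbound driver's mix q on Right must make the northbound driver indifferent between Right and Left.
The northbound driver's payoff from Right: 4q + 9(1−q). From Left: 3q + 10(1−q).
Set equal: 1q = 1(1−q) → q = 1/2.

1/2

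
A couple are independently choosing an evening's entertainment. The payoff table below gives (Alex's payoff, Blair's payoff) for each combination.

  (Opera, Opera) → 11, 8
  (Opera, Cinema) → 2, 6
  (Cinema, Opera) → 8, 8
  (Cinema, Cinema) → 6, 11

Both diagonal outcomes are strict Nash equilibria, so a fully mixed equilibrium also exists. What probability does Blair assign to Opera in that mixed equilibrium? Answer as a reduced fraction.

Blair's mix q on Opera must make Alex indifferent between Opera and Cinema.
Alex's payoff from Opera: 11q + 2(1−q). From Cinema: 8q + 6(1−q).
Set equal: 3q = 4(1−q) → q = 4/7.

4/7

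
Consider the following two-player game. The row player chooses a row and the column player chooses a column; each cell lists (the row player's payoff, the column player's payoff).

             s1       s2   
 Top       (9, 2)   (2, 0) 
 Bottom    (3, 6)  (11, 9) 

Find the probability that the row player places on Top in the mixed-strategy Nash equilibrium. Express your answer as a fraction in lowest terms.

The row player's mix p on Top must make the column player indifferent between s1 and s2.
The column player's payoff from s1: 2p + 6(1−p). From s2: 0p + 9(1−p).
Set equal: 2p = 3(1−p) → p = 3/5.

3/5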